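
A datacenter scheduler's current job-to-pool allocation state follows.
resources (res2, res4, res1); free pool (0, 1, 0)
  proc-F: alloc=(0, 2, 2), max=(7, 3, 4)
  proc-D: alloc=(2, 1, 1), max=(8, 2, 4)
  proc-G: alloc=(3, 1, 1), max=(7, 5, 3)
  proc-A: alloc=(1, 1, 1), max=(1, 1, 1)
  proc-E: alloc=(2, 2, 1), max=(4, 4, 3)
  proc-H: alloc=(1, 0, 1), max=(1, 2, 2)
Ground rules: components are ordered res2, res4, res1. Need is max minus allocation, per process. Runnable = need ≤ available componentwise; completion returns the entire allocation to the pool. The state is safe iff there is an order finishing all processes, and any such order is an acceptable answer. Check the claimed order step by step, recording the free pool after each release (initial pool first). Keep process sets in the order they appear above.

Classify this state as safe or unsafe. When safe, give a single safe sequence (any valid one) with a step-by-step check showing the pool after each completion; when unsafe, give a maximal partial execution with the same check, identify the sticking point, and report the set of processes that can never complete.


SAFE — a valid safe sequence is proc-A, proc-H, proc-E, proc-G, proc-D, proc-F.
Key observation: proc-H marks the first exact bind of the order: its need (0, 2, 1) fits the free (1, 2, 1) with zero slack on a requested resource.
Check, step by step:
  pool = (0, 1, 0)
  proc-A: need (0, 0, 0) fits (0, 1, 0); releases (1, 1, 1), pool now (1, 2, 1)
  proc-H: need (0, 2, 1) fits (1, 2, 1); releases (1, 0, 1), pool now (2, 2, 2)
  proc-E: need (2, 2, 2) fits (2, 2, 2); releases (2, 2, 1), pool now (4, 4, 3)
  proc-G: need (4, 4, 2) fits (4, 4, 3); releases (3, 1, 1), pool now (7, 5, 4)
  proc-D: need (6, 1, 3) fits (7, 5, 4); releases (2, 1, 1), pool now (9, 6, 5)
  proc-F: need (7, 1, 2) fits (9, 6, 5); releases (0, 2, 2), pool now (9, 8, 7)


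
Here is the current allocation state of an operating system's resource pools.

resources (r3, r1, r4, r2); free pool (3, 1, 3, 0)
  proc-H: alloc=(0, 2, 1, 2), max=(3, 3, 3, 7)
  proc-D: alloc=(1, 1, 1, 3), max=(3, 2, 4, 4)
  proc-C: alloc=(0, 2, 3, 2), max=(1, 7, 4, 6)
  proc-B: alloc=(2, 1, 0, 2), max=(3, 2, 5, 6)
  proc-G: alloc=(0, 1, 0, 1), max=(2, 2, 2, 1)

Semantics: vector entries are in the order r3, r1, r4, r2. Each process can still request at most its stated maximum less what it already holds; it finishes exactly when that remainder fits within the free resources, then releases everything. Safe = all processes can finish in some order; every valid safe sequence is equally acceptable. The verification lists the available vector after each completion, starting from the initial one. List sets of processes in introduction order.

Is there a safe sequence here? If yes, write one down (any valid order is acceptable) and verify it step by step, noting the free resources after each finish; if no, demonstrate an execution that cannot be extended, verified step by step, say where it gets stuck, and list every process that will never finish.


The state is UNSAFE.
Key observation: after proc-G, proc-D the pool peaks at (4, 3, 4, 4), and each blocked process is short somewhere: proc-H on r2; proc-C on r1; proc-B on r4.
A maximal execution: proc-G, proc-D — then nothing else fits. Step-by-step check:
  pool = (3, 1, 3, 0)
  proc-G needs (2, 1, 2, 0) <= (3, 1, 3, 0) -> finishes; pool += (0, 1, 0, 1) = (3, 2, 3, 1)
  proc-D needs (2, 1, 3, 1) <= (3, 2, 3, 1) -> finishes; pool += (1, 1, 1, 3) = (4, 3, 4, 4)
  proc-H cannot run: need (3, 1, 2, 5) vs free (4, 3, 4, 4) (insufficient r2)
  proc-C cannot run: need (1, 5, 1, 4) vs free (4, 3, 4, 4) (insufficient r1)
  proc-B cannot run: need (1, 1, 5, 4) vs free (4, 3, 4, 4) (insufficient r4)
Processes that can never finish: proc-H, proc-C and proc-B.


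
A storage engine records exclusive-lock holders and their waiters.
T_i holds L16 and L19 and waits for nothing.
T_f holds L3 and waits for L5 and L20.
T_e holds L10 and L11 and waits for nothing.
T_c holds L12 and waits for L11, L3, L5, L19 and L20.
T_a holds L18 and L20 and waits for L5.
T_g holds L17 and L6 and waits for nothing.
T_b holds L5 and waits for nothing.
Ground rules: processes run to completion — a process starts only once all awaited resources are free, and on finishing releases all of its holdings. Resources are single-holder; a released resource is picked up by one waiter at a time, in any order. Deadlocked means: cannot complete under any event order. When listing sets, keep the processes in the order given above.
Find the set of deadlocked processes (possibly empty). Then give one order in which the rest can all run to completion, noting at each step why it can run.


Nothing here is deadlocked.
Key observation: all waits point, directly or indirectly, at processes that can finish, so nothing is permanently blocked.
One completion order for the rest: T_g, T_b, T_e, T_a, T_i, T_f, T_c.
Verifying each step:
  run T_g (it waits on nothing); releases L17 and L6
  run T_b (it waits on nothing); releases L5
  run T_e (it waits on nothing); releases L10 and L11
  run T_a (all its waits — L5 — are resolved); releases L18 and L20
  run T_i (it waits on nothing); releases L16 and L19
  run T_f (all its waits — L5 and L20 — are resolved); releases L3
  run T_c (all its waits — L11, L3, L5, L19 and L20 — are resolved); releases L12


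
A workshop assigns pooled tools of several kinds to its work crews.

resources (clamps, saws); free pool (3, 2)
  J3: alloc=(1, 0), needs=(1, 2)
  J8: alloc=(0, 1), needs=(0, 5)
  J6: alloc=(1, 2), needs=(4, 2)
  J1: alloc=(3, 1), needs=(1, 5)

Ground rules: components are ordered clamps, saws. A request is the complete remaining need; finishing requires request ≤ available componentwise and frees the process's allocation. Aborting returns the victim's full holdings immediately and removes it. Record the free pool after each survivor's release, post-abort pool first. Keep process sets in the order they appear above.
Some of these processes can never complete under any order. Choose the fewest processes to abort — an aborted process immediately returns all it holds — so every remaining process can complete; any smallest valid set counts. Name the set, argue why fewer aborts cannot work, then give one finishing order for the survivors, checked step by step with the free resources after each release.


The answer: abort J8.
Key observation: J1 could never have finished before the abort; with (0, 1) returned by J8, it fits at step 3.
No smaller set exists: with zero aborts the deadlock remains.
The survivors complete as J3, J6, J1. Step-by-step check (starting from the post-abort pool):
  pool = (3, 3)
  run J3 (needs (1, 2), free (3, 3)); after release of (1, 0) the pool is (4, 3)
  run J6 (needs (4, 2), free (4, 3)); after release of (1, 2) the pool is (5, 5)
  run J1 (needs (1, 5), free (5, 5)); after release of (3, 1) the pool is (8, 6)


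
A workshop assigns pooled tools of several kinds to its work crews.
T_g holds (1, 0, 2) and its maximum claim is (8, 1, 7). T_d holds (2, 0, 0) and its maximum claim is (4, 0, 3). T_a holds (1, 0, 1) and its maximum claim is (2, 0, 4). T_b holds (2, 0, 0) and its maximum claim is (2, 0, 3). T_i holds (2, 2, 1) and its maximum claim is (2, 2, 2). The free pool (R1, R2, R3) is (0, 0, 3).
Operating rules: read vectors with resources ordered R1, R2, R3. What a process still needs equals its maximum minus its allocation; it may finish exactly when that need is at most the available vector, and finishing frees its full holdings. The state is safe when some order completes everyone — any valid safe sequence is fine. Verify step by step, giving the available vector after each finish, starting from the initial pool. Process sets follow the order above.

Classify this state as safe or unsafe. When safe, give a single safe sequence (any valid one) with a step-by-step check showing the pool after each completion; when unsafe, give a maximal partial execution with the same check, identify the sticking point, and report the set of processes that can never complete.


SAFE. One safe sequence: T_b, T_a, T_d, T_i, T_g.
Key observation: the order's first zero-slack moment is T_b ((0, 0, 3) needed, (0, 0, 3) free — a requested resource with nothing to spare).
Verifying each step:
  pool = (0, 0, 3)
  run T_b (needs (0, 0, 3), free (0, 0, 3)); after release of (2, 0, 0) the pool is (2, 0, 3)
  run T_a (needs (1, 0, 3), free (2, 0, 3)); after release of (1, 0, 1) the pool is (3, 0, 4)
  run T_d (needs (2, 0, 3), free (3, 0, 4)); after release of (2, 0, 0) the pool is (5, 0, 4)
  run T_i (needs (0, 0, 1), free (5, 0, 4)); after release of (2, 2, 1) the pool is (7, 2, 5)
  run T_g (needs (7, 1, 5), free (7, 2, 5)); after release of (1, 0, 2) the pool is (8, 2, 7)


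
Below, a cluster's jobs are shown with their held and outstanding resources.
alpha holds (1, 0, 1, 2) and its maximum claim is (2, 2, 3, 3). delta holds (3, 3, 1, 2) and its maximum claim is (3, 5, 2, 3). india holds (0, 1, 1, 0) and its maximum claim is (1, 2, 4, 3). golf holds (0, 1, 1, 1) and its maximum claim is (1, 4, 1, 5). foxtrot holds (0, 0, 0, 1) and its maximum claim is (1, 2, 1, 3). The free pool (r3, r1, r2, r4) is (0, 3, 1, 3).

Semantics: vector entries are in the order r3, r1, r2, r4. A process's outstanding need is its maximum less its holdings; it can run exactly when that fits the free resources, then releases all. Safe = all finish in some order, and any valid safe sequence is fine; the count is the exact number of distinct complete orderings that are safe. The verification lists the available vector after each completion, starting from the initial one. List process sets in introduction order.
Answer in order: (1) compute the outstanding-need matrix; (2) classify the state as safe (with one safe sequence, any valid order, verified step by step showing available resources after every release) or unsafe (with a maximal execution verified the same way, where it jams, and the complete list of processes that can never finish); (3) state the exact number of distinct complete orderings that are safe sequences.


(1) Outstanding need per process (order r3, r1, r2, r4):
  alpha: (1, 2, 2, 1)
  delta: (0, 2, 1, 1)
  india: (1, 1, 3, 3)
  golf: (1, 3, 0, 4)
  foxtrot: (1, 2, 1, 2)
(2) SAFE. One safe sequence: delta, alpha, golf, india, foxtrot.
Key observation: the order's first zero-slack moment is delta ((0, 2, 1, 1) needed, (0, 3, 1, 3) free — a requested resource with nothing to spare).
Walking it through:
  pool = (0, 3, 1, 3)
  delta: need (0, 2, 1, 1) fits (0, 3, 1, 3); releases (3, 3, 1, 2), pool now (3, 6, 2, 5)
  alpha: need (1, 2, 2, 1) fits (3, 6, 2, 5); releases (1, 0, 1, 2), pool now (4, 6, 3, 7)
  golf: need (1, 3, 0, 4) fits (4, 6, 3, 7); releases (0, 1, 1, 1), pool now (4, 7, 4, 8)
  india: need (1, 1, 3, 3) fits (4, 7, 4, 8); releases (0, 1, 1, 0), pool now (4, 8, 5, 8)
  foxtrot: need (1, 2, 1, 2) fits (4, 8, 5, 8); releases (0, 0, 0, 1), pool now (4, 8, 5, 9)
(3) Precisely 16 of the possible complete orderings are safe sequences.


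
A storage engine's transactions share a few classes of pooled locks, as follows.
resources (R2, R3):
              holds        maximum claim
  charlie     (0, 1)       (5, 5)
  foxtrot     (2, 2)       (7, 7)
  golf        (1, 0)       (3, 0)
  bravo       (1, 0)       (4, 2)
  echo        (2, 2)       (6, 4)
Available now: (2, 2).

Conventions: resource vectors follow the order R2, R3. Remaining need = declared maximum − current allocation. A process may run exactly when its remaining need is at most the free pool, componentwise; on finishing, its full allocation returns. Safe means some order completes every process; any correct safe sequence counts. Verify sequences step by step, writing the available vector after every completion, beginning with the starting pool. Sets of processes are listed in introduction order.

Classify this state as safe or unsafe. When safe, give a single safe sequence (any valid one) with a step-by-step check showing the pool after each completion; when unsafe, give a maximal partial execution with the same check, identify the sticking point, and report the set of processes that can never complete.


SAFE — a valid safe sequence is golf, bravo, echo, charlie, foxtrot.
Key observation: the order's first zero-slack moment is golf ((2, 0) needed, (2, 2) free — a requested resource with nothing to spare).
Walking it through:
  pool = (2, 2)
  run golf (needs (2, 0), free (2, 2)); after release of (1, 0) the pool is (3, 2)
  run bravo (needs (3, 2), free (3, 2)); after release of (1, 0) the pool is (4, 2)
  run echo (needs (4, 2), free (4, 2)); after release of (2, 2) the pool is (6, 4)
  run charlie (needs (5, 4), free (6, 4)); after release of (0, 1) the pool is (6, 5)
  run foxtrot (needs (5, 5), free (6, 5)); after release of (2, 2) the pool is (8, 7)


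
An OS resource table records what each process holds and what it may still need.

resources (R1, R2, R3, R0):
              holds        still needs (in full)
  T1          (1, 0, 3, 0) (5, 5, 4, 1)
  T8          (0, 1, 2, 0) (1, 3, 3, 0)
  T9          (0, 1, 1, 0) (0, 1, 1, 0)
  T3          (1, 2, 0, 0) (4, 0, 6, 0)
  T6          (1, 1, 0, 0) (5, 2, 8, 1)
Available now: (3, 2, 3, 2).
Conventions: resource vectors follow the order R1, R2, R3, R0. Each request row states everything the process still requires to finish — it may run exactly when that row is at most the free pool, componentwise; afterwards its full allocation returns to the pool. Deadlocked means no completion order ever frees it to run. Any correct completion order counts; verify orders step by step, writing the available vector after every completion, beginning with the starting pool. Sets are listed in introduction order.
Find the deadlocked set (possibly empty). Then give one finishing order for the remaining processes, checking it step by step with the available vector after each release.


Deadlocked: T1, T3 and T6.
Key observation: even finishing T9, T8 leaves just (3, 4, 6, 2) free — too little R1 for any of the remaining processes.
A valid finishing order for the others: T9, T8. Walking it through:
  pool = (3, 2, 3, 2)
  run T9 (needs (0, 1, 1, 0), free (3, 2, 3, 2)); after release of (0, 1, 1, 0) the pool is (3, 3, 4, 2)
  run T8 (needs (1, 3, 3, 0), free (3, 3, 4, 2)); after release of (0, 1, 2, 0) the pool is (3, 4, 6, 2)
The blocked processes can never fit:
  T1 still needs (5, 5, 4, 1) but only (3, 4, 6, 2) is free — short on R1 and R2
  T3 still needs (4, 0, 6, 0) but only (3, 4, 6, 2) is free — short on R1
  T6 still needs (5, 2, 8, 1) but only (3, 4, 6, 2) is free — short on R1 and R3


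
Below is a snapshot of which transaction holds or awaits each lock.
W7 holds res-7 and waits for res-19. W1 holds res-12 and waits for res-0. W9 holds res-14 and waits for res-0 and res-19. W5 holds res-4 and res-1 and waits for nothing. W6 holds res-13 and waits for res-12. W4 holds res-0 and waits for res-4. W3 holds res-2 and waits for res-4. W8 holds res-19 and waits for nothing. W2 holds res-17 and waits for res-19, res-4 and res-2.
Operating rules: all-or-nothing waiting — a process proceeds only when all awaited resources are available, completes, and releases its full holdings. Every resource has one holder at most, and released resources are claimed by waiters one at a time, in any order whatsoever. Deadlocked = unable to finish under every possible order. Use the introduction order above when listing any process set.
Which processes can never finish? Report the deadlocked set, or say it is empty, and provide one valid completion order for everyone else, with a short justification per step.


Nothing here is deadlocked.
Key observation: no waiting chain loops back on itself — every chain ends at a process that waits on nothing, so everyone eventually runs.
A valid finishing order for the others: W8, W5, W3, W2, W4, W1, W6, W7, W9.
Walking it through:
  W8: no waits; runs immediately, freeing res-19
  W5: no waits; runs immediately, freeing res-4 and res-1
  run W3 (all its waits — res-4 — are resolved); releases res-2
  run W2 (all its waits — res-19, res-4 and res-2 — are resolved); releases res-17
  run W4 (all its waits — res-4 — are resolved); releases res-0
  run W1 (all its waits — res-0 — are resolved); releases res-12
  run W6 (all its waits — res-12 — are resolved); releases res-13
  run W7 (all its waits — res-19 — are resolved); releases res-7
  run W9 (all its waits — res-0 and res-19 — are resolved); releases res-14


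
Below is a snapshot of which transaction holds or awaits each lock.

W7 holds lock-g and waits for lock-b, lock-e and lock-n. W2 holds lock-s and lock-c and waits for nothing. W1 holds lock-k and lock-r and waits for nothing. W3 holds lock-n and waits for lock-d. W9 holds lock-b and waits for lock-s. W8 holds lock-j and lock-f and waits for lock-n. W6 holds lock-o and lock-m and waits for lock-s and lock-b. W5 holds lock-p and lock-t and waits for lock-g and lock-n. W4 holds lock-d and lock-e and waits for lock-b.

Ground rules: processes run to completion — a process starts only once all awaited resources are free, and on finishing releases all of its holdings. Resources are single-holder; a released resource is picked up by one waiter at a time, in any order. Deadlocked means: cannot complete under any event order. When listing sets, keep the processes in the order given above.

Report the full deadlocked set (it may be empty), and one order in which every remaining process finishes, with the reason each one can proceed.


No process is deadlocked.
Key observation: the wait relation is loop-free; peeling off processes with no waits unwinds the whole state.
The rest can finish in the order W1, W2, W9, W4, W6, W3, W8, W7, W5.
Step-by-step check:
  run W1 (it waits on nothing); releases lock-k and lock-r
  run W2 (it waits on nothing); releases lock-s and lock-c
  run W9 (all its waits — lock-s — are resolved); releases lock-b
  run W4 (all its waits — lock-b — are resolved); releases lock-d and lock-e
  run W6 (all its waits — lock-s and lock-b — are resolved); releases lock-o and lock-m
  run W3 (all its waits — lock-d — are resolved); releases lock-n
  run W8 (all its waits — lock-n — are resolved); releases lock-j and lock-f
  run W7 (all its waits — lock-b, lock-e and lock-n — are resolved); releases lock-g
  run W5 (all its waits — lock-g and lock-n — are resolved); releases lock-p and lock-t


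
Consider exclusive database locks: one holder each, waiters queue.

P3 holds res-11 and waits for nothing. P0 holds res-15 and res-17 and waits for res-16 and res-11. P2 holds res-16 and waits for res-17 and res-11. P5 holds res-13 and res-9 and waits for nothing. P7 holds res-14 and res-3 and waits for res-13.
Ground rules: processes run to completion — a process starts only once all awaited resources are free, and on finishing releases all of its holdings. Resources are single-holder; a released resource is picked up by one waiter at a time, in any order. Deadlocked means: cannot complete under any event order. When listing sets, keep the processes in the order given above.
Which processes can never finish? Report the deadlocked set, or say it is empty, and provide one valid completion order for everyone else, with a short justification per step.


Deadlocked set: P0 and P2.
Key observation: the loop P0 -> P2 -> P0 blocks itself forever; no other process is dragged down with it.
A valid finishing order for the others: P5, P3, P7.
Verifying each step:
  P5: no waits; runs immediately, freeing res-13 and res-9
  P3: no waits; runs immediately, freeing res-11
  P7 waits on res-13 — all released -> runs and releases res-14 and res-3


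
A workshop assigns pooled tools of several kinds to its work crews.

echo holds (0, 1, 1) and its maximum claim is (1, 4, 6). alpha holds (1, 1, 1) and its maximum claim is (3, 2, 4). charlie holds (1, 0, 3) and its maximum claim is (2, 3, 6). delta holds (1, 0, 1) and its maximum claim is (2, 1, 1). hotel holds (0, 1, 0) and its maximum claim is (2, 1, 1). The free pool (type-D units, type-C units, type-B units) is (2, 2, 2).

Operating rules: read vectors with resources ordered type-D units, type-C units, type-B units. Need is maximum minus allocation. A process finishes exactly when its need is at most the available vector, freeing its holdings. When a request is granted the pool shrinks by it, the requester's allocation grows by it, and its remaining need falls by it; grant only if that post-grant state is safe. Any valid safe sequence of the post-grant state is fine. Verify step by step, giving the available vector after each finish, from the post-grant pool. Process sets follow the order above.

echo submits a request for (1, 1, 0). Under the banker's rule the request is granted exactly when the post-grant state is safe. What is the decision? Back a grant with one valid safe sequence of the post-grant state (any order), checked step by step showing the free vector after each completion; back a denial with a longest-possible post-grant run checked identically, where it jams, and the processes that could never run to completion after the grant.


GRANT. The post-grant state is safe; one safe sequence: delta, hotel, alpha, charlie, echo.
Key observation: (1, 1, 2) free after granting still covers delta first, and each release covers the next.
Step-by-step check of the post-grant state:
  pool = (1, 1, 2)
  delta: need (1, 1, 0) fits (1, 1, 2); releases (1, 0, 1), pool now (2, 1, 3)
  hotel: need (2, 0, 1) fits (2, 1, 3); releases (0, 1, 0), pool now (2, 2, 3)
  alpha: need (2, 1, 3) fits (2, 2, 3); releases (1, 1, 1), pool now (3, 3, 4)
  charlie: need (1, 3, 3) fits (3, 3, 4); releases (1, 0, 3), pool now (4, 3, 7)
  echo: need (0, 2, 5) fits (4, 3, 7); releases (1, 2, 1), pool now (5, 5, 8)


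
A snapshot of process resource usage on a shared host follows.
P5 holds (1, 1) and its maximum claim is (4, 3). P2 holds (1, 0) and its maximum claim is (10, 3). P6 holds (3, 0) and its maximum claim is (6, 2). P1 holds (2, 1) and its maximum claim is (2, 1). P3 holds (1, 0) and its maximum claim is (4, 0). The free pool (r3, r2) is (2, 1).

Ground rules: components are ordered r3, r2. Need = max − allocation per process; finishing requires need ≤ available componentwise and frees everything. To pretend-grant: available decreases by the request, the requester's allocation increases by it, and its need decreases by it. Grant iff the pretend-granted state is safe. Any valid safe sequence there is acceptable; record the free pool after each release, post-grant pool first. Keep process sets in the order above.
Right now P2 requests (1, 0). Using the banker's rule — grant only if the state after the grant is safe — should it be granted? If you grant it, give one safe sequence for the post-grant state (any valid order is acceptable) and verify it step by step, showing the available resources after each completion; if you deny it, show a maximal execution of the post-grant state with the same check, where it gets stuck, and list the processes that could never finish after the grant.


GRANT — the state after the grant stays safe, e.g. via P1, P5, P6, P3, P2.
Key observation: after the grant the pool drops to (1, 1), which still lets P1 finish first and unwind the rest.
Step-by-step check of the post-grant state:
  pool = (1, 1)
  run P1 (needs (0, 0), free (1, 1)); after release of (2, 1) the pool is (3, 2)
  run P5 (needs (3, 2), free (3, 2)); after release of (1, 1) the pool is (4, 3)
  run P6 (needs (3, 2), free (4, 3)); after release of (3, 0) the pool is (7, 3)
  run P3 (needs (3, 0), free (7, 3)); after release of (1, 0) the pool is (8, 3)
  run P2 (needs (8, 3), free (8, 3)); after release of (2, 0) the pool is (10, 3)


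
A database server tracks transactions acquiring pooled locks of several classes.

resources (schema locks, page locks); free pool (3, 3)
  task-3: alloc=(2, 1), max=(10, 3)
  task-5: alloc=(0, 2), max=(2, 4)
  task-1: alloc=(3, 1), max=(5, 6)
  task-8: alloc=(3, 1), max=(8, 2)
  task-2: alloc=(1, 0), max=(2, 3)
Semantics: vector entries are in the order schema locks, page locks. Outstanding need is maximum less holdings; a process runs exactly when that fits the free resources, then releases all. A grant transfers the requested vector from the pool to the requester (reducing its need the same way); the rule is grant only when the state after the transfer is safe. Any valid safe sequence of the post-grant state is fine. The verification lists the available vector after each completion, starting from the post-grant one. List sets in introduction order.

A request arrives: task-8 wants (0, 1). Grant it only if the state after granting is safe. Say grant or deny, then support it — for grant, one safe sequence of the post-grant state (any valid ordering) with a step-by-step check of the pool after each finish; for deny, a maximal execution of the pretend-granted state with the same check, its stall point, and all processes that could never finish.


DENY — the pretend-granted state is unsafe.
Key observation: after task-5, task-2 the pool peaks at (4, 4), and each blocked process is short somewhere: task-3 on schema locks; task-1 on page locks; task-8 on schema locks.
On the post-grant state, task-5, task-2 is a maximal run — nothing extends it. Check, step by step:
  pool = (3, 2)
  run task-5 (needs (2, 2), free (3, 2)); after release of (0, 2) the pool is (3, 4)
  run task-2 (needs (1, 3), free (3, 4)); after release of (1, 0) the pool is (4, 4)
  blocked: task-3 wants (8, 2), pool (4, 4) — not enough schema locks
  blocked: task-1 wants (2, 5), pool (4, 4) — not enough page locks
  blocked: task-8 wants (5, 0), pool (4, 4) — not enough schema locks
Processes that could never finish after the grant: task-3, task-1 and task-8.


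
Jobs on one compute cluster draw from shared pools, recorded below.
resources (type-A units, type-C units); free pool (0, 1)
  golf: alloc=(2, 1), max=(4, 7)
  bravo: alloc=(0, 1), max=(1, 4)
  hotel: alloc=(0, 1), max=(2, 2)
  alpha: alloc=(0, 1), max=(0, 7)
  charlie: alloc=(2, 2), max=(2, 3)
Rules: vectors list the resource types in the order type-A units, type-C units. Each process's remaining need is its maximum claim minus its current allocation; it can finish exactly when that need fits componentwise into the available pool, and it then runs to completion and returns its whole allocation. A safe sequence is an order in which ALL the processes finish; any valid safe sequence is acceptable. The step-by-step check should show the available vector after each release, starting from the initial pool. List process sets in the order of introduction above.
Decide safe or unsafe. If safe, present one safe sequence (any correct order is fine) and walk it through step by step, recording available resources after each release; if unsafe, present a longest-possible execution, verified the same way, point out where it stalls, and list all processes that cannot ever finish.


The state is UNSAFE.
Key observation: once charlie, bravo, hotel finish, the pool peaks at (2, 5) — and every remaining process still needs more type-C units than that.
Going as far as possible: charlie, bravo, hotel; after that, nothing fits. Verifying each step:
  pool = (0, 1)
  charlie: need (0, 1) fits (0, 1); releases (2, 2), pool now (2, 3)
  bravo: need (1, 3) fits (2, 3); releases (0, 1), pool now (2, 4)
  hotel: need (2, 1) fits (2, 4); releases (0, 1), pool now (2, 5)
  golf cannot run: need (2, 6) vs free (2, 5) (insufficient type-C units)
  alpha cannot run: need (0, 6) vs free (2, 5) (insufficient type-C units)
Never able to finish: golf and alpha.


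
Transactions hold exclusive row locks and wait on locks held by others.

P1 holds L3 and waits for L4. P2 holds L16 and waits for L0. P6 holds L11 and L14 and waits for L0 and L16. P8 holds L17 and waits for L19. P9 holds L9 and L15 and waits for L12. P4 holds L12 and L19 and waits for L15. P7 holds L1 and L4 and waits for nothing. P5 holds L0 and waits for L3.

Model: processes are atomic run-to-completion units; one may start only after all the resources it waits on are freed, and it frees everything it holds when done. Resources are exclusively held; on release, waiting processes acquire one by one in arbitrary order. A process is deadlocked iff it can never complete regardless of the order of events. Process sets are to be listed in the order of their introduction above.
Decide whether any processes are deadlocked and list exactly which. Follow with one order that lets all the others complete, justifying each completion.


The deadlocked set is P8, P9 and P4.
Key observation: the wait chain closes on itself along P4 -> P9 -> P4; P8 waits into the deadlock from upstream.
A valid finishing order for the others: P7, P1, P5, P2, P6.
Check, step by step:
  P7 waits on nothing -> runs at once and releases L1 and L4
  run P1 (all its waits — L4 — are resolved); releases L3
  run P5 (all its waits — L3 — are resolved); releases L0
  run P2 (all its waits — L0 — are resolved); releases L16
  run P6 (all its waits — L0 and L16 — are resolved); releases L11 and L14


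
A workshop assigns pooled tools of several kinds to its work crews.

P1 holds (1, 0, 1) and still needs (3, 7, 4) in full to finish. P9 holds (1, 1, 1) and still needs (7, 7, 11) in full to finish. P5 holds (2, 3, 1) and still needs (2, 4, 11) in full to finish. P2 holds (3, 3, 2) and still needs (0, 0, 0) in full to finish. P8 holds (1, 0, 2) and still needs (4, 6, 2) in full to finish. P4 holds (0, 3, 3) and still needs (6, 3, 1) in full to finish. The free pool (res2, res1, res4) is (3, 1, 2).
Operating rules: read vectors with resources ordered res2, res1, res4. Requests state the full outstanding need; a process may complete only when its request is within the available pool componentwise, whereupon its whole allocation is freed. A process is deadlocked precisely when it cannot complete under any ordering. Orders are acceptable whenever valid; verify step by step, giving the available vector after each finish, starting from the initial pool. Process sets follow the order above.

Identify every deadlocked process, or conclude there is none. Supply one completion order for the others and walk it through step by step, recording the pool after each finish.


Deadlocked set: P9 and P5.
Key observation: res4 is the bottleneck — with P2, P4, P8, P1 done the pool holds (8, 7, 10), short of every remaining need.
One completion order for the rest: P2, P4, P8, P1. Verifying each step:
  pool = (3, 1, 2)
  P2: need (0, 0, 0) fits (3, 1, 2); releases (3, 3, 2), pool now (6, 4, 4)
  P4: need (6, 3, 1) fits (6, 4, 4); releases (0, 3, 3), pool now (6, 7, 7)
  P8: need (4, 6, 2) fits (6, 7, 7); releases (1, 0, 2), pool now (7, 7, 9)
  P1: need (3, 7, 4) fits (7, 7, 9); releases (1, 0, 1), pool now (8, 7, 10)
None of the blocked processes ever fits:
  blocked: P9 wants (7, 7, 11), pool (8, 7, 10) — not enough res4
  blocked: P5 wants (2, 4, 11), pool (8, 7, 10) — not enough res4


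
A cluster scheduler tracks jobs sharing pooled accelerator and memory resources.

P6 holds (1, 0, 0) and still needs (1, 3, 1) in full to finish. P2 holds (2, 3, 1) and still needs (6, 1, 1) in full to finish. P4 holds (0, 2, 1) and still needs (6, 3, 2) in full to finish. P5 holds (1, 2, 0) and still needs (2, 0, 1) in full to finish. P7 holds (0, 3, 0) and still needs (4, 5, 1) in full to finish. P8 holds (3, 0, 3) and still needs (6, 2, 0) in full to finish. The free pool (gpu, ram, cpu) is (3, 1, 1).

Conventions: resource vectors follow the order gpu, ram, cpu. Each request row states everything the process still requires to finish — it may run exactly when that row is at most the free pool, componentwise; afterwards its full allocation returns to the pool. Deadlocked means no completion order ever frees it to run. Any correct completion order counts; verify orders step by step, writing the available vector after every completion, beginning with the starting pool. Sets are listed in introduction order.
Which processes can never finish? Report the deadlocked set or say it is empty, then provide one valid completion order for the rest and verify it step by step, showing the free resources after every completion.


The deadlocked set is P2, P4, P7 and P8.
Key observation: after P5, P6 the pool peaks at (5, 3, 1), and each blocked process is short somewhere: P2 on gpu; P4 on gpu, cpu; P7 on ram; P8 on gpu.
The rest can finish in the order P5, P6. Step-by-step check:
  pool = (3, 1, 1)
  run P5 (needs (2, 0, 1), free (3, 1, 1)); after release of (1, 2, 0) the pool is (4, 3, 1)
  run P6 (needs (1, 3, 1), free (4, 3, 1)); after release of (1, 0, 0) the pool is (5, 3, 1)
The blocked processes can never fit:
  P2 cannot run: need (6, 1, 1) vs free (5, 3, 1) (insufficient gpu)
  P4 cannot run: need (6, 3, 2) vs free (5, 3, 1) (insufficient gpu and cpu)
  P7 cannot run: need (4, 5, 1) vs free (5, 3, 1) (insufficient ram)
  P8 cannot run: need (6, 2, 0) vs free (5, 3, 1) (insufficient gpu)


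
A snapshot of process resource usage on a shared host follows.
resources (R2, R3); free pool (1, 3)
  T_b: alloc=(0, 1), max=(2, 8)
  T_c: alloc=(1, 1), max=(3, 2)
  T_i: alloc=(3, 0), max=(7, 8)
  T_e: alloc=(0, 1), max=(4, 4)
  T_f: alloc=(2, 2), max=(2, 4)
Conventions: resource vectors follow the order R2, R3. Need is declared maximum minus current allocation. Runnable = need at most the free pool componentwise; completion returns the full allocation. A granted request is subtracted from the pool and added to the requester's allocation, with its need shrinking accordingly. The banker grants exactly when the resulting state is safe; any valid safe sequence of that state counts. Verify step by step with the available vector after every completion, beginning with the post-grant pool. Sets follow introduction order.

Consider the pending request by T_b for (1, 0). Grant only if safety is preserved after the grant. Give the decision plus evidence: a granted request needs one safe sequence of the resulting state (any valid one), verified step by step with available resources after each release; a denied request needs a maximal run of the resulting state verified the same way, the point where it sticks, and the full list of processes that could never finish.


DENY — the pretend-granted state is unsafe.
Key observation: after T_f, T_c the pool peaks at (3, 6), and each blocked process is short somewhere: T_b on R3; T_i on R2, R3; T_e on R2.
Pretend the grant happened; the run T_f, T_c goes as far as possible. Step-by-step check:
  pool = (0, 3)
  T_f: need (0, 2) fits (0, 3); releases (2, 2), pool now (2, 5)
  T_c: need (2, 1) fits (2, 5); releases (1, 1), pool now (3, 6)
  blocked: T_b wants (1, 7), pool (3, 6) — not enough R3
  blocked: T_i wants (4, 8), pool (3, 6) — not enough R2 and R3
  blocked: T_e wants (4, 3), pool (3, 6) — not enough R2
Had the request been granted, T_b, T_i and T_e could never finish.


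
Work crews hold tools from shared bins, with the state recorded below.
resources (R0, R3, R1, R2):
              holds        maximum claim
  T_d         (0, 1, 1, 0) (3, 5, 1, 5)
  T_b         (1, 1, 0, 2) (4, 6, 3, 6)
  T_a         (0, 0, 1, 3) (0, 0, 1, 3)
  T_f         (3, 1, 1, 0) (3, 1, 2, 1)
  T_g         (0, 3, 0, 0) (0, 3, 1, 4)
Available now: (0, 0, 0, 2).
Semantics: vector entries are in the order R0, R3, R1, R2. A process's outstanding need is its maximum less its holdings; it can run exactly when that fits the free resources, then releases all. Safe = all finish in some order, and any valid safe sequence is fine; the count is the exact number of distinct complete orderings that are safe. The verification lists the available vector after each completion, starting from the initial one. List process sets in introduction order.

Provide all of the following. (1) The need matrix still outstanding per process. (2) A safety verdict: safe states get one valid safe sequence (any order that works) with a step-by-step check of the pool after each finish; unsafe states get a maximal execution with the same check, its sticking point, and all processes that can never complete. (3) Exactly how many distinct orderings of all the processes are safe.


(1) Outstanding need per process (order R0, R3, R1, R2):
  T_d: (3, 4, 0, 5)
  T_b: (3, 5, 3, 4)
  T_a: (0, 0, 0, 0)
  T_f: (0, 0, 1, 1)
  T_g: (0, 0, 1, 4)
(2) SAFE — a valid safe sequence is T_a, T_g, T_f, T_d, T_b.
Key observation: at T_g the run first touches a limit — (0, 0, 1, 4) against (0, 0, 1, 5), exact on a resource it actually requests.
Verifying each step:
  pool = (0, 0, 0, 2)
  T_a: need (0, 0, 0, 0) fits (0, 0, 0, 2); releases (0, 0, 1, 3), pool now (0, 0, 1, 5)
  T_g: need (0, 0, 1, 4) fits (0, 0, 1, 5); releases (0, 3, 0, 0), pool now (0, 3, 1, 5)
  T_f: need (0, 0, 1, 1) fits (0, 3, 1, 5); releases (3, 1, 1, 0), pool now (3, 4, 2, 5)
  T_d: need (3, 4, 0, 5) fits (3, 4, 2, 5); releases (0, 1, 1, 0), pool now (3, 5, 3, 5)
  T_b: need (3, 5, 3, 4) fits (3, 5, 3, 5); releases (1, 1, 0, 2), pool now (4, 6, 3, 7)
(3) The exact count: 2 of the possible complete orderings are safe sequences.


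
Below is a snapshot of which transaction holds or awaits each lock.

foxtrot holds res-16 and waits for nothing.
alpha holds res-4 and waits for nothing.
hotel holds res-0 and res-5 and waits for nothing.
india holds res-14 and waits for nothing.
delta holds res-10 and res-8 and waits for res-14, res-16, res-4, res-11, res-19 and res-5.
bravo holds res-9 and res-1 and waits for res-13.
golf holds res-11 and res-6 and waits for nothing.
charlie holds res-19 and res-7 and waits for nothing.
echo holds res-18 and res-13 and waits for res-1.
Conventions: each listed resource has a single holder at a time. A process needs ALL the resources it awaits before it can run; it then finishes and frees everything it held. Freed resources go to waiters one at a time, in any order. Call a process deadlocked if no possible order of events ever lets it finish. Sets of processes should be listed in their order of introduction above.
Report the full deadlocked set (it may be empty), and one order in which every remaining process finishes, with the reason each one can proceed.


The deadlocked set is bravo and echo.
Key observation: nobody on the ring bravo -> echo -> bravo can start until another member finishes, which never happens; no other process is dragged down with it.
A valid finishing order for the others: alpha, foxtrot, india, hotel, charlie, golf, delta.
Verifying each step:
  run alpha (it waits on nothing); releases res-4
  run foxtrot (it waits on nothing); releases res-16
  run india (it waits on nothing); releases res-14
  run hotel (it waits on nothing); releases res-0 and res-5
  run charlie (it waits on nothing); releases res-19 and res-7
  run golf (it waits on nothing); releases res-11 and res-6
  delta: everything it awaited (res-14, res-16, res-4, res-11, res-19 and res-5) is free; runs, freeing res-10 and res-8


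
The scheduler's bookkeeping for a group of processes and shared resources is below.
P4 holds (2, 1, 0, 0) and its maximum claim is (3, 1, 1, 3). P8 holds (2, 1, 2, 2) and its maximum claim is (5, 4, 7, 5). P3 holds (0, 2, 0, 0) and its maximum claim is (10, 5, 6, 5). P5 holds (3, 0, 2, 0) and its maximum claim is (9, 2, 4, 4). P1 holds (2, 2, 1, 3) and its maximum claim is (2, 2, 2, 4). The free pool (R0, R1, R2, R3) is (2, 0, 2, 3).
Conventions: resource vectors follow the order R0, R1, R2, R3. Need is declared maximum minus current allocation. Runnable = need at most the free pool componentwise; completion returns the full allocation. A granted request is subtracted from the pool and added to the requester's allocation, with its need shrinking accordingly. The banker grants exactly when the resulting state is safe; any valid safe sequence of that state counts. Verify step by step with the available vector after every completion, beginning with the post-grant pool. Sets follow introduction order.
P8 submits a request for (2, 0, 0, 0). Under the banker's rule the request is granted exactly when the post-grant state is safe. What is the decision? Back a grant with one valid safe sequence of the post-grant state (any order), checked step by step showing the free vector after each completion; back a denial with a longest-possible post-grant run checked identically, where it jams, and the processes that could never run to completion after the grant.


DENY. Granting would leave the state unsafe.
Key observation: after P1, P4 the pool peaks at (4, 3, 3, 6), and each blocked process is short somewhere: P8 on R2; P3 on R0, R2; P5 on R0.
Pretend the grant happened; the run P1, P4 goes as far as possible. Check, step by step:
  pool = (0, 0, 2, 3)
  run P1 (needs (0, 0, 1, 1), free (0, 0, 2, 3)); after release of (2, 2, 1, 3) the pool is (2, 2, 3, 6)
  run P4 (needs (1, 0, 1, 3), free (2, 2, 3, 6)); after release of (2, 1, 0, 0) the pool is (4, 3, 3, 6)
  blocked: P8 wants (1, 3, 5, 3), pool (4, 3, 3, 6) — not enough R2
  blocked: P3 wants (10, 3, 6, 5), pool (4, 3, 3, 6) — not enough R0 and R2
  blocked: P5 wants (6, 2, 2, 4), pool (4, 3, 3, 6) — not enough R0
Had the request been granted, P8, P3 and P5 could never finish.
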